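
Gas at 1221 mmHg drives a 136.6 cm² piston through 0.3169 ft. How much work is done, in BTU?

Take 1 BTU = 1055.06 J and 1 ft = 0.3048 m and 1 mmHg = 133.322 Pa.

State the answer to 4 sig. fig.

1221 mmHg → 162786 Pa
136.6 cm² → 0.01366 m²
F = P × A = 162786 × 0.01366 = 2223.66 N
0.3169 ft → 0.0965911 m
W = F × d = 2223.66 × 0.0965911 = 214.786 J
In BTU: 214.786 / 1055.06 = 0.203577 BTU

0.2036 BTU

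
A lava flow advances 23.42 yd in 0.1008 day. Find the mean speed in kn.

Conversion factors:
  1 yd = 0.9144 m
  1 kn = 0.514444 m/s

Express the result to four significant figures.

0.004780 kn

23.42 yd × 0.9144 → 21.4152 m
0.1008 day × 86400 → 8709.12 s
v = d / t = 21.4152 m / 8709.12 s = 0.00245894 m/s
0.00245894 m/s ÷ (0.514444 m/s/kn) = 0.0047798 kn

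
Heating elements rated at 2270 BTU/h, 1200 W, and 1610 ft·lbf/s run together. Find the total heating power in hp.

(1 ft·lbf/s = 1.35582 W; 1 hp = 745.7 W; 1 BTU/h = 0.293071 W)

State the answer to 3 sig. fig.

5.43 hp

2270 BTU/h × 0.293071 = 665.271 W
1200 W (already W)
1610 ft·lbf/s × 1.35582 = 2182.87 W
Combined: 665.271 + 1200 + 2182.87 = 4048.14 W
In hp: 4048.14 / 745.7 = 5.42864 hp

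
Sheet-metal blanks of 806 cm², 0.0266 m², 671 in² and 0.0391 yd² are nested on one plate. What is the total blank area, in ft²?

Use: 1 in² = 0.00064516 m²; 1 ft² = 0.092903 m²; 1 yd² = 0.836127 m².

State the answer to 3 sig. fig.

6.17 ft²

806 cm² × 0.0001 → 0.0806 m²
0.0266 m² (already m²)
671 in² × 0.00064516 → 0.432902 m²
0.0391 yd² × 0.836127 → 0.0326926 m²
Combined: 0.0806 + 0.0266 + 0.432902 + 0.0326926 = 0.572795 m²
In ft²: 0.572795 / 0.092903 = 6.16552 ft²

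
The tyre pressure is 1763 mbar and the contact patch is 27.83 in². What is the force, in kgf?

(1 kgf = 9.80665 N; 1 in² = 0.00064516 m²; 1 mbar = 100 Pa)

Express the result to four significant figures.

322.8 kgf

1763 mbar × 100 → 176300 Pa
27.83 in² × 0.00064516 → 0.0179548 m²
F = P × A = 176300 Pa × 0.0179548 m² = 3165.43 N
3165.43 N ÷ (9.80665 N/kgf) = 322.784 kgf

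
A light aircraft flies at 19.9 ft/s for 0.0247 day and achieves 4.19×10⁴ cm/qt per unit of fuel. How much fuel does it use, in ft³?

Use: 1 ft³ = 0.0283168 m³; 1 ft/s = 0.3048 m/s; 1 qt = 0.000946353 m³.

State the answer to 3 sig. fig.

1.03 ft³

19.9 ft/s → 6.06552 m/s
0.0247 day → 2134.08 s
d = v × t = 6.06552 × 2134.08 = 12944.3 m
4.19×10⁴ cm/qt → 442752 m/m³
V = d / (distance per unit fuel) = 12944.3 / 442752 = 0.029236 m³
In ft³: 0.029236 / 0.0283168 = 1.03246 ft³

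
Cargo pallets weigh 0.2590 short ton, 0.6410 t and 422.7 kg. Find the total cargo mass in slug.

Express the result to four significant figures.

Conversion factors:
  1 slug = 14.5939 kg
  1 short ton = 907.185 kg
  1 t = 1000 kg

0.2590 short ton × 907.185 = 234.961 kg
0.6410 t × 1000 = 641 kg
422.7 kg (already kg)
Sum: 234.961 + 641 + 422.7 = 1298.66 kg
In slug: 1298.66 / 14.5939 = 88.9865 slug

88.99 slug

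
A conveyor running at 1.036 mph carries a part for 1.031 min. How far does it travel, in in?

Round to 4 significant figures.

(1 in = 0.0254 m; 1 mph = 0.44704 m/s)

1.036 mph × 0.44704 → 0.463133 m/s
1.031 min × 60 → 61.86 s
d = v × t = 0.463133 m/s × 61.86 s = 28.6494 m
28.6494 m ÷ (0.0254 m/in) = 1127.93 in

1128 in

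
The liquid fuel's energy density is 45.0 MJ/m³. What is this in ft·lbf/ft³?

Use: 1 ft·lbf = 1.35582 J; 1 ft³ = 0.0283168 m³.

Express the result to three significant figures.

45.0 MJ/m³ × 1000000 J/MJ = 4.5×10⁷ J/m³
4.5×10⁷ J/m³ ÷ 1.35582 J/ft·lbf × 0.0283168 m³/ft³ = 939842 ft·lbf/ft³

9.40×10⁵ ft·lbf/ft³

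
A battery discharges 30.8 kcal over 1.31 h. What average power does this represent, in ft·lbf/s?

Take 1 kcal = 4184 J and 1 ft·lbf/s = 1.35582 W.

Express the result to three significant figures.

20.2 ft·lbf/s

30.8 kcal × 4184 → 128867 J
1.31 h × 3600 → 4716 s
P = E / t = 128867 J / 4716 s = 27.3255 W
27.3255 W ÷ (1.35582 W/ft·lbf/s) = 20.1542 ft·lbf/s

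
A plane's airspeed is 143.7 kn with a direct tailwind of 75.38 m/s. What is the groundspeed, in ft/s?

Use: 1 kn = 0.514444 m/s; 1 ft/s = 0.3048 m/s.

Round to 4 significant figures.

489.8 ft/s

143.7 kn × 0.514444 → 73.9256 m/s
75.38 m/s (already m/s)
Sum: 73.9256 + 75.38 = 149.306 m/s
In ft/s: 149.306 / 0.3048 = 489.849 ft/s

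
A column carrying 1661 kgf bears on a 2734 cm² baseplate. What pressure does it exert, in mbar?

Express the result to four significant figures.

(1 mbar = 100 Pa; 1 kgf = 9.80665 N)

595.8 mbar

1661 kgf × 9.80665 = 16288.8 N
2734 cm² × 0.0001 = 0.2734 m²
P = F / A = 16288.8 N / 0.2734 m² = 59578.6 Pa
59578.6 Pa ÷ (100 Pa/mbar) = 595.786 mbar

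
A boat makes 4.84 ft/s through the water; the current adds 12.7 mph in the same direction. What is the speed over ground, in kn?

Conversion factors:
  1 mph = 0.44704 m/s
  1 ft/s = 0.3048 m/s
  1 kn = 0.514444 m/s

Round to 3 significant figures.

4.84 ft/s × 0.3048 = 1.47523 m/s
12.7 mph × 0.44704 = 5.67741 m/s
Total: 1.47523 + 5.67741 = 7.15264 m/s
In kn: 7.15264 / 0.514444 = 13.9036 kn

13.9 kn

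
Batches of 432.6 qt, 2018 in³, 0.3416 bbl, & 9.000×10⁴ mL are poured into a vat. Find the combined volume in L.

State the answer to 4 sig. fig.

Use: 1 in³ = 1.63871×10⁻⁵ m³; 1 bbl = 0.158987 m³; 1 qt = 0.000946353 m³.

432.6 qt × 0.000946353 → 0.409392 m³
2018 in³ × 1.63871×10⁻⁵ → 0.0330692 m³
0.3416 bbl × 0.158987 → 0.05431 m³
9.000×10⁴ mL × 10⁻⁶ → 0.09 m³
Total: 0.409392 + 0.0330692 + 0.05431 + 0.09 = 0.586771 m³
In L: 0.586771 / 0.001 = 586.771 L

586.8 L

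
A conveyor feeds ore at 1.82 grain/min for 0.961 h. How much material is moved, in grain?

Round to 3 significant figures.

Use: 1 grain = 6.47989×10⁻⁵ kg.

105 grain

1.82 grain/min → 1.96557×10⁻⁶ kg/s
0.961 h → 3459.6 s
m = ṁ × t = 1.96557×10⁻⁶ × 3459.6 = 0.00680009 kg
In grain: 0.00680009 / 6.47989×10⁻⁵ = 104.941 grain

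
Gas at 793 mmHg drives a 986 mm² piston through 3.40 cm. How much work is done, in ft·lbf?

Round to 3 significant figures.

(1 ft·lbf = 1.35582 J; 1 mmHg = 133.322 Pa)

2.61 ft·lbf

793 mmHg → 105724 Pa
986 mm² → 9.86×10⁻⁴ m²
F = P × A = 105724 × 9.86×10⁻⁴ = 104.244 N
3.40 cm → 0.034 m
W = F × d = 104.244 × 0.034 = 3.5443 J
In ft·lbf: 3.5443 / 1.35582 = 2.61414 ft·lbf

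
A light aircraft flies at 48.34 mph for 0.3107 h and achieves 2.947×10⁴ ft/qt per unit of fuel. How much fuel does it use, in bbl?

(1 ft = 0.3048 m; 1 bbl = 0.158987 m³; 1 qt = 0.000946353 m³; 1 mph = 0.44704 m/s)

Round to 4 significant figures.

48.34 mph → 21.6099 m/s
0.3107 h → 1118.52 s
d = v × t = 21.6099 × 1118.52 = 24171.1 m
2.947×10⁴ ft/qt → 9.49165×10⁶ m/m³
V = d / (distance per unit fuel) = 24171.1 / 9.49165×10⁶ = 0.00254656 m³
In bbl: 0.00254656 / 0.158987 = 0.0160174 bbl

0.01602 bbl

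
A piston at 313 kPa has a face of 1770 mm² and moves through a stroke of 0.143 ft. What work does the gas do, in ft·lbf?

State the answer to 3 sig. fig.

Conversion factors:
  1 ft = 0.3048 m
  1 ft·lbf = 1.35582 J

313 kPa → 313000 Pa
1770 mm² → 0.00177 m²
F = P × A = 313000 × 0.00177 = 554.01 N
0.143 ft → 0.0435864 m
W = F × d = 554.01 × 0.0435864 = 24.1473 J
In ft·lbf: 24.1473 / 1.35582 = 17.8101 ft·lbf

17.8 ft·lbf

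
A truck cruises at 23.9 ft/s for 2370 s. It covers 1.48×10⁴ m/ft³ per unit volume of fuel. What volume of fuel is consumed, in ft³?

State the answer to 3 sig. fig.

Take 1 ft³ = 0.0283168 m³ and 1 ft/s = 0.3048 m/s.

23.9 ft/s → 7.28472 m/s
d = v × t = 7.28472 × 2370 = 17264.8 m
1.48×10⁴ m/ft³ → 522658 m/m³
V = d / (distance per unit fuel) = 17264.8 / 522658 = 0.0330327 m³
In ft³: 0.0330327 / 0.0283168 = 1.16654 ft³

1.17 ft³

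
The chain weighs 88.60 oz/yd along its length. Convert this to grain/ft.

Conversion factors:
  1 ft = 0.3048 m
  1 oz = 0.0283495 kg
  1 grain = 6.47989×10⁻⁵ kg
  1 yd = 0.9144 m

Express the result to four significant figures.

1.292×10⁴ grain/ft

88.60 oz/yd × 0.0283495 kg/oz ÷ 0.9144 m/yd = 2.7469 kg/m
2.7469 kg/m ÷ 6.47989×10⁻⁵ kg/grain × 0.3048 m/ft = 12920.8 grain/ft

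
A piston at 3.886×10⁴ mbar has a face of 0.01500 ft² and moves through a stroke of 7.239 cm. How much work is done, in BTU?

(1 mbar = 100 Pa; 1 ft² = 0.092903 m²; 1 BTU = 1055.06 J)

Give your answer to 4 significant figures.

3.886×10⁴ mbar → 3.886×10⁶ Pa
0.01500 ft² → 0.00139354 m²
F = P × A = 3.886×10⁶ × 0.00139354 = 5415.3 N
7.239 cm → 0.07239 m
W = F × d = 5415.3 × 0.07239 = 392.014 J
In BTU: 392.014 / 1055.06 = 0.371556 BTU

0.3716 BTU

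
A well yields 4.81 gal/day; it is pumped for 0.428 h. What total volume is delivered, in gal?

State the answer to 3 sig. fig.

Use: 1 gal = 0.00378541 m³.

0.0858 gal

4.81 gal/day → 2.10739×10⁻⁷ m³/s
0.428 h → 1540.8 s
V = Q × t = 2.10739×10⁻⁷ × 1540.8 = 3.24707×10⁻⁴ m³
In gal: 3.24707×10⁻⁴ / 0.00378541 = 0.0857786 gal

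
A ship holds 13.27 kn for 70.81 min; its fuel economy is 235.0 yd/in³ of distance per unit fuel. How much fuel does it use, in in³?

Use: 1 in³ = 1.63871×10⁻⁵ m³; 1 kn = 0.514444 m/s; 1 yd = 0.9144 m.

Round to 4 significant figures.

135.0 in³

13.27 kn → 6.82667 m/s
70.81 min → 4248.6 s
d = v × t = 6.82667 × 4248.6 = 29003.8 m
235.0 yd/in³ → 1.3113×10⁷ m/m³
V = d / (distance per unit fuel) = 29003.8 / 1.3113×10⁷ = 0.00221184 m³
In in³: 0.00221184 / 1.63871×10⁻⁵ = 134.974 in³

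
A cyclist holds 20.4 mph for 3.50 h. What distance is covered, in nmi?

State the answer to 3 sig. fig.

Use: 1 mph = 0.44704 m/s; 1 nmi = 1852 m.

20.4 mph × 0.44704 → 9.11962 m/s
3.50 h × 3600 → 12600 s
d = v × t = 9.11962 m/s × 12600 s = 114907 m
114907 m ÷ (1852 m/nmi) = 62.0448 nmi

62.0 nmi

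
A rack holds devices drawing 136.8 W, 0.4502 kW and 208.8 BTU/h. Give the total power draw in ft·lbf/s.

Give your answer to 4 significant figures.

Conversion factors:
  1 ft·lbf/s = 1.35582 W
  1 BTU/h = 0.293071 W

478.1 ft·lbf/s

136.8 W (already W)
0.4502 kW × 1000 = 450.2 W
208.8 BTU/h × 0.293071 = 61.1932 W
Total: 136.8 + 450.2 + 61.1932 = 648.193 W
In ft·lbf/s: 648.193 / 1.35582 = 478.082 ft·lbf/s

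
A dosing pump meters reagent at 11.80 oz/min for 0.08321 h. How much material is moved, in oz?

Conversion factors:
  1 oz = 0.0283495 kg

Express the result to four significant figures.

11.80 oz/min → 0.0055754 kg/s
0.08321 h → 299.556 s
m = ṁ × t = 0.0055754 × 299.556 = 1.67014 kg
In oz: 1.67014 / 0.0283495 = 58.9125 oz

58.91 oz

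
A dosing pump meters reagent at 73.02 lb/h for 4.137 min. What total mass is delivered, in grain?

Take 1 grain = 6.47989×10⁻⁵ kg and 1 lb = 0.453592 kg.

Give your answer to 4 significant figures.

3.524×10⁴ grain

73.02 lb/h → 0.00920036 kg/s
4.137 min → 248.22 s
m = ṁ × t = 0.00920036 × 248.22 = 2.28371 kg
In grain: 2.28371 / 6.47989×10⁻⁵ = 35243 grain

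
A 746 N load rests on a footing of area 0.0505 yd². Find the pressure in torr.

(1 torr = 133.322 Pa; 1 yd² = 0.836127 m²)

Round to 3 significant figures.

133 torr

0.0505 yd² × 0.836127 = 0.0422244 m²
P = F / A = 746 N / 0.0422244 m² = 17667.5 Pa
17667.5 Pa ÷ (133.322 Pa/torr) = 132.518 torr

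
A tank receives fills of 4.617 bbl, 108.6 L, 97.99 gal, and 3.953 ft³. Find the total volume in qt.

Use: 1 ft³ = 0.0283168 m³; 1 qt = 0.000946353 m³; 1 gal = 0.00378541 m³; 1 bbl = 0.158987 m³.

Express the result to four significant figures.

4.617 bbl × 0.158987 = 0.734043 m³
108.6 L × 0.001 = 0.1086 m³
97.99 gal × 0.00378541 = 0.370932 m³
3.953 ft³ × 0.0283168 = 0.111936 m³
Combined: 0.734043 + 0.1086 + 0.370932 + 0.111936 = 1.32551 m³
In qt: 1.32551 / 0.000946353 = 1400.65 qt

1401 qt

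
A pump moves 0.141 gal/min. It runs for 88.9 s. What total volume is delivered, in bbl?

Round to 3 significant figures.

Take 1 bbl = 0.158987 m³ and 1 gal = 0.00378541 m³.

0.00497 bbl

0.141 gal/min → 8.89571×10⁻⁶ m³/s
V = Q × t = 8.89571×10⁻⁶ × 88.9 = 7.90829×10⁻⁴ m³
In bbl: 7.90829×10⁻⁴ / 0.158987 = 0.00497417 bbl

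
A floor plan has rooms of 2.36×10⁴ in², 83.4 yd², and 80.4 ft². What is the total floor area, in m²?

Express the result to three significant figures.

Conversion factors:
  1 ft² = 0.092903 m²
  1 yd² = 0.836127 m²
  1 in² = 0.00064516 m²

2.36×10⁴ in² × 0.00064516 = 15.2258 m²
83.4 yd² × 0.836127 = 69.733 m²
80.4 ft² × 0.092903 = 7.4694 m²
Sum: 15.2258 + 69.733 + 7.4694 = 92.4282 m²

92.4 m²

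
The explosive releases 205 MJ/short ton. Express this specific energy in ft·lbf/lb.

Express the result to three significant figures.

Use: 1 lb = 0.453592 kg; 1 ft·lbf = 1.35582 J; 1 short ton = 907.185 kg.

205 MJ/short ton × 1000000 J/MJ ÷ 907.185 kg/short ton = 225974 J/kg
225974 J/kg ÷ 1.35582 J/ft·lbf × 0.453592 kg/lb = 75600 ft·lbf/lb

7.56×10⁴ ft·lbf/lb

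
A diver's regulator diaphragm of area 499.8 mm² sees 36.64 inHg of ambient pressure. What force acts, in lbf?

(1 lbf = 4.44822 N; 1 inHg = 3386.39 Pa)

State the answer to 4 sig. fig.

13.94 lbf

36.64 inHg × 3386.39 = 124077 Pa
499.8 mm² × 10⁻⁶ = 4.998×10⁻⁴ m²
F = P × A = 124077 Pa × 4.998×10⁻⁴ m² = 62.0137 N
62.0137 N ÷ (4.44822 N/lbf) = 13.9412 lbf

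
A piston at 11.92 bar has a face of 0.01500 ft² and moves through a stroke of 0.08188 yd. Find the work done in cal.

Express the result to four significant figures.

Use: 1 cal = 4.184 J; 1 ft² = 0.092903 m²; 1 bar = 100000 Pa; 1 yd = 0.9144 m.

11.92 bar → 1.192×10⁶ Pa
0.01500 ft² → 0.00139354 m²
F = P × A = 1.192×10⁶ × 0.00139354 = 1661.1 N
0.08188 yd → 0.0748711 m
W = F × d = 1661.1 × 0.0748711 = 124.368 J
In cal: 124.368 / 4.184 = 29.7247 cal

29.72 cal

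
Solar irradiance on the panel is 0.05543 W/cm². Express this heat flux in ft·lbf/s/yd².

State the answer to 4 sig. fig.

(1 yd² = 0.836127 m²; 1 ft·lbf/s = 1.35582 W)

0.05543 W/cm² ÷ 0.0001 m²/cm² = 554.3 W/m²
554.3 W/m² ÷ 1.35582 W/ft·lbf/s × 0.836127 m²/yd² = 341.834 ft·lbf/s/yd²

341.8 ft·lbf/s/yd²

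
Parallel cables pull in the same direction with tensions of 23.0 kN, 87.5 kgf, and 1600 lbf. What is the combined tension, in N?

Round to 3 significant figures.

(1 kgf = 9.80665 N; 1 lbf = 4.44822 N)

23.0 kN × 1000 = 23000 N
87.5 kgf × 9.80665 = 858.082 N
1600 lbf × 4.44822 = 7117.15 N
Combined: 23000 + 858.082 + 7117.15 = 30975.2 N

3.10×10⁴ N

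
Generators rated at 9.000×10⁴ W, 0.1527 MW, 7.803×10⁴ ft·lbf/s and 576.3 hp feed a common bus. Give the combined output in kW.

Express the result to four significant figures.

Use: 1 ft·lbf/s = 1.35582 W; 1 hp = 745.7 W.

9.000×10⁴ W (already W)
0.1527 MW × 1000000 → 152700 W
7.803×10⁴ ft·lbf/s × 1.35582 → 105795 W
576.3 hp × 745.7 → 429747 W
Sum: 90000 + 152700 + 105795 + 429747 = 778242 W
In kW: 778242 / 1000 = 778.242 kW

778.2 kW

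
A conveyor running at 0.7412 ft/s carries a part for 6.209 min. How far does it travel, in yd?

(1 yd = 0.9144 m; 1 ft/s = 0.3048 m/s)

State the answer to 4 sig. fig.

92.04 yd

0.7412 ft/s × 0.3048 → 0.225918 m/s
6.209 min × 60 → 372.54 s
d = v × t = 0.225918 m/s × 372.54 s = 84.1635 m
84.1635 m ÷ (0.9144 m/yd) = 92.0423 yd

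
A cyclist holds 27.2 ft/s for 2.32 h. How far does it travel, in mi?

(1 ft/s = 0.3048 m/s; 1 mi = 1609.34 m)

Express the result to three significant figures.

27.2 ft/s × 0.3048 → 8.29056 m/s
2.32 h × 3600 → 8352 s
d = v × t = 8.29056 m/s × 8352 s = 69242.8 m
69242.8 m ÷ (1609.34 m/mi) = 43.0256 mi

43.0 mi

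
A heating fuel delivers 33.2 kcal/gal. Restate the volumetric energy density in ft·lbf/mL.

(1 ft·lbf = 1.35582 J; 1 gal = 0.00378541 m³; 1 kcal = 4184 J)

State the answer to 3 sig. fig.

33.2 kcal/gal × 4184 J/kcal ÷ 0.00378541 m³/gal = 3.66958×10⁷ J/m³
3.66958×10⁷ J/m³ ÷ 1.35582 J/ft·lbf × 10⁻⁶ m³/mL = 27.0654 ft·lbf/mL

27.1 ft·lbf/mL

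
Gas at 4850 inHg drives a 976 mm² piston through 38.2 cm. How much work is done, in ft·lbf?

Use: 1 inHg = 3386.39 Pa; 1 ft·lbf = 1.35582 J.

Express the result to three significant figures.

4850 inHg → 1.6424×10⁷ Pa
976 mm² → 9.76×10⁻⁴ m²
F = P × A = 1.6424×10⁷ × 9.76×10⁻⁴ = 16029.8 N
38.2 cm → 0.382 m
W = F × d = 16029.8 × 0.382 = 6123.38 J
In ft·lbf: 6123.38 / 1.35582 = 4516.37 ft·lbf

4520 ft·lbf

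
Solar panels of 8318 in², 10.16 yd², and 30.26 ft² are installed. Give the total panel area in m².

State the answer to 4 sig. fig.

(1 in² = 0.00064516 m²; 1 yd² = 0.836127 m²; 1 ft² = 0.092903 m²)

16.67 m²

8318 in² × 0.00064516 → 5.36644 m²
10.16 yd² × 0.836127 → 8.49505 m²
30.26 ft² × 0.092903 → 2.81124 m²
Sum: 5.36644 + 8.49505 + 2.81124 = 16.6727 m²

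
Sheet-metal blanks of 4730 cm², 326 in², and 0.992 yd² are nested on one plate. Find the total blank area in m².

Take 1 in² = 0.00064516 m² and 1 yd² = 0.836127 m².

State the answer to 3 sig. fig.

1.51 m²

4730 cm² × 0.0001 = 0.473 m²
326 in² × 0.00064516 = 0.210322 m²
0.992 yd² × 0.836127 = 0.829438 m²
Total: 0.473 + 0.210322 + 0.829438 = 1.51276 m²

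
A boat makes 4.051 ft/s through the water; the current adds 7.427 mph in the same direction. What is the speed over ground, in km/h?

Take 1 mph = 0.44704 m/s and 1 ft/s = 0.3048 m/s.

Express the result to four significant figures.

4.051 ft/s × 0.3048 → 1.23474 m/s
7.427 mph × 0.44704 → 3.32017 m/s
Combined: 1.23474 + 3.32017 = 4.55491 m/s
In km/h: 4.55491 / (1/3.6) = 16.3977 km/h

16.40 km/h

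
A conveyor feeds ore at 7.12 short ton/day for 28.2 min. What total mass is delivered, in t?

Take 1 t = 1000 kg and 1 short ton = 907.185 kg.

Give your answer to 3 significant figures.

7.12 short ton/day → 0.0747588 kg/s
28.2 min → 1692 s
m = ṁ × t = 0.0747588 × 1692 = 126.492 kg
In t: 126.492 / 1000 = 0.126492 t

0.126 t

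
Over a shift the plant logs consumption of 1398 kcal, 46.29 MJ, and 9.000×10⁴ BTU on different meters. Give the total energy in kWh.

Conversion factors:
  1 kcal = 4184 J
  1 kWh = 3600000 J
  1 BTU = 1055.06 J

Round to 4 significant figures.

40.86 kWh

1398 kcal × 4184 = 5.84923×10⁶ J
46.29 MJ × 1000000 = 4.629×10⁷ J
9.000×10⁴ BTU × 1055.06 = 9.49554×10⁷ J
Combined: 5.84923×10⁶ + 4.629×10⁷ + 9.49554×10⁷ = 1.47095×10⁸ J
In kWh: 1.47095×10⁸ / 3600000 = 40.8597 kWh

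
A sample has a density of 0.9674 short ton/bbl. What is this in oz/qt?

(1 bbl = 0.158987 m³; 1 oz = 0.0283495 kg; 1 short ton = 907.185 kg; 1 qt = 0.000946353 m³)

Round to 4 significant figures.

184.3 oz/qt

0.9674 short ton/bbl × 907.185 kg/short ton ÷ 0.158987 m³/bbl = 5520.02 kg/m³
5520.02 kg/m³ ÷ 0.0283495 kg/oz × 0.000946353 m³/qt = 184.267 oz/qt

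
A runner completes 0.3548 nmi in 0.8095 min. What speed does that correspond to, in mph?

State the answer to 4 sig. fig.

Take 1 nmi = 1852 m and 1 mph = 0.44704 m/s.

0.3548 nmi × 1852 → 657.09 m
0.8095 min × 60 → 48.57 s
v = d / t = 657.09 m / 48.57 s = 13.5287 m/s
13.5287 m/s ÷ (0.44704 m/s/mph) = 30.2628 mph

30.26 mph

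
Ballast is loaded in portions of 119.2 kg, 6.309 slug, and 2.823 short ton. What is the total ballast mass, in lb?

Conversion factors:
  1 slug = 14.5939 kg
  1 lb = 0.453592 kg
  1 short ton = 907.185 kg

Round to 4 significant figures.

119.2 kg (already kg)
6.309 slug × 14.5939 = 92.0729 kg
2.823 short ton × 907.185 = 2560.98 kg
Total: 119.2 + 92.0729 + 2560.98 = 2772.25 kg
In lb: 2772.25 / 0.453592 = 6111.77 lb

6112 lb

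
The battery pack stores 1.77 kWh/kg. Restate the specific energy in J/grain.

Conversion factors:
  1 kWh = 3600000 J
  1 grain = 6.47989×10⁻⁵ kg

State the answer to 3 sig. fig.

1.77 kWh/kg × 3600000 J/kWh = 6.372×10⁶ J/kg
6.372×10⁶ J/kg × 6.47989×10⁻⁵ kg/grain = 412.899 J/grain

413 J/grain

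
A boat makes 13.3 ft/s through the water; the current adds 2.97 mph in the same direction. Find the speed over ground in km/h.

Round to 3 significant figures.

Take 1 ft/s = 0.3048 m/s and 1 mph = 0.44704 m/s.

13.3 ft/s × 0.3048 → 4.05384 m/s
2.97 mph × 0.44704 → 1.32771 m/s
Total: 4.05384 + 1.32771 = 5.38155 m/s
In km/h: 5.38155 / (1/3.6) = 19.3736 km/h

19.4 km/h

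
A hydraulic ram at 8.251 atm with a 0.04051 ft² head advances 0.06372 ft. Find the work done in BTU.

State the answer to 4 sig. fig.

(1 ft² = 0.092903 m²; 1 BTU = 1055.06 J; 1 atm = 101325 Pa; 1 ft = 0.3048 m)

8.251 atm → 836033 Pa
0.04051 ft² → 0.0037635 m²
F = P × A = 836033 × 0.0037635 = 3146.41 N
0.06372 ft → 0.0194219 m
W = F × d = 3146.41 × 0.0194219 = 61.1093 J
In BTU: 61.1093 / 1055.06 = 0.0579202 BTU

0.05792 BTU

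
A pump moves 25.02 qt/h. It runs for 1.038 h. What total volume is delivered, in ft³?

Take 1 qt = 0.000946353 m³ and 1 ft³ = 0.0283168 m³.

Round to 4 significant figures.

0.8679 ft³

25.02 qt/h → 6.57715×10⁻⁶ m³/s
1.038 h → 3736.8 s
V = Q × t = 6.57715×10⁻⁶ × 3736.8 = 0.0245775 m³
In ft³: 0.0245775 / 0.0283168 = 0.867948 ft³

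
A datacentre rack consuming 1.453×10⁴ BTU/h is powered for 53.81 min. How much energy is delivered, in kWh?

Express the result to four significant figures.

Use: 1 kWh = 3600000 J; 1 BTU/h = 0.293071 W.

3.819 kWh

1.453×10⁴ BTU/h × 0.293071 = 4258.32 W
53.81 min × 60 = 3228.6 s
E = P × t = 4258.32 W × 3228.6 s = 1.37484×10⁷ J
1.37484×10⁷ J ÷ (3600000 J/kWh) = 3.819 kWh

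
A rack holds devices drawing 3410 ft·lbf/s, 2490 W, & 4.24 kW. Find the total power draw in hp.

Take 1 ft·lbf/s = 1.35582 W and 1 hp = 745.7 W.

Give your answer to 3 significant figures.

3410 ft·lbf/s × 1.35582 → 4623.35 W
2490 W (already W)
4.24 kW × 1000 → 4240 W
Total: 4623.35 + 2490 + 4240 = 11353.4 W
In hp: 11353.4 / 745.7 = 15.2252 hp

15.2 hp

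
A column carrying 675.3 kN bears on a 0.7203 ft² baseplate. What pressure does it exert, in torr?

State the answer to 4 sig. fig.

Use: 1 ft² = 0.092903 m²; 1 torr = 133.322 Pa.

675.3 kN × 1000 = 675300 N
0.7203 ft² × 0.092903 = 0.066918 m²
P = F / A = 675300 N / 0.066918 m² = 1.00915×10⁷ Pa
1.00915×10⁷ Pa ÷ (133.322 Pa/torr) = 75692.7 torr

7.569×10⁴ torr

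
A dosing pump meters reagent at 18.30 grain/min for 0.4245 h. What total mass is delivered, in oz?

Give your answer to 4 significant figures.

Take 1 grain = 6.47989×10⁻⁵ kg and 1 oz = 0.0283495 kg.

18.30 grain/min → 1.97637×10⁻⁵ kg/s
0.4245 h → 1528.2 s
m = ṁ × t = 1.97637×10⁻⁵ × 1528.2 = 0.0302029 kg
In oz: 0.0302029 / 0.0283495 = 1.06538 oz

1.065 oz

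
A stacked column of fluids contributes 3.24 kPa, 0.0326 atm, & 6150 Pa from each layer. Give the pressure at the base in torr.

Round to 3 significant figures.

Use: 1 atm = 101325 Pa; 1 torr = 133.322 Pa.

3.24 kPa × 1000 → 3240 Pa
0.0326 atm × 101325 → 3303.2 Pa
6150 Pa (already Pa)
Combined: 3240 + 3303.2 + 6150 = 12693.2 Pa
In torr: 12693.2 / 133.322 = 95.2071 torr

95.2 torr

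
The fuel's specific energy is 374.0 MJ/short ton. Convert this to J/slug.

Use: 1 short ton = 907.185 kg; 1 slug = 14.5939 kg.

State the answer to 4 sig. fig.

374.0 MJ/short ton × 1000000 J/MJ ÷ 907.185 kg/short ton = 412264 J/kg
412264 J/kg × 14.5939 kg/slug = 6.01654×10⁶ J/slug

6.017×10⁶ J/slug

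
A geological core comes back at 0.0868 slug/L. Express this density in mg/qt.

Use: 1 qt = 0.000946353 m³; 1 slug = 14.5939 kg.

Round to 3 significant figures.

0.0868 slug/L × 14.5939 kg/slug ÷ 0.001 m³/L = 1266.75 kg/m³
1266.75 kg/m³ ÷ 10⁻⁶ kg/mg × 0.000946353 m³/qt = 1.19879×10⁶ mg/qt

1.20×10⁶ mg/qt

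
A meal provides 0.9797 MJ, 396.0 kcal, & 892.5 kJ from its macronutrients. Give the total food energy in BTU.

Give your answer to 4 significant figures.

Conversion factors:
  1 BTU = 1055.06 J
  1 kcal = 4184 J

3345 BTU

0.9797 MJ × 1000000 = 979700 J
396.0 kcal × 4184 = 1.65686×10⁶ J
892.5 kJ × 1000 = 892500 J
Combined: 979700 + 1.65686×10⁶ + 892500 = 3.52906×10⁶ J
In BTU: 3.52906×10⁶ / 1055.06 = 3344.89 BTU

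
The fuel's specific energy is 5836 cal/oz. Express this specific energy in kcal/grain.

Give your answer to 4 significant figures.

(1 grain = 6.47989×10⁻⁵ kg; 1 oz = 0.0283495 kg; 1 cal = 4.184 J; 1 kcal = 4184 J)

0.01334 kcal/grain

5836 cal/oz × 4.184 J/cal ÷ 0.0283495 kg/oz = 861314 J/kg
861314 J/kg ÷ 4184 J/kcal × 6.47989×10⁻⁵ kg/grain = 0.0133394 kcal/grain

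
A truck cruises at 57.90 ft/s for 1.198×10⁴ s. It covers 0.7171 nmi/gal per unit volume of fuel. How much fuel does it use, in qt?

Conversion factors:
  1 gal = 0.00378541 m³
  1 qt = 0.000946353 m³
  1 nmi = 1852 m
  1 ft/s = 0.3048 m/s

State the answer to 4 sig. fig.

636.8 qt

57.90 ft/s → 17.6479 m/s
d = v × t = 17.6479 × 11980 = 211422 m
0.7171 nmi/gal → 350839 m/m³
V = d / (distance per unit fuel) = 211422 / 350839 = 0.602618 m³
In qt: 0.602618 / 0.000946353 = 636.779 qt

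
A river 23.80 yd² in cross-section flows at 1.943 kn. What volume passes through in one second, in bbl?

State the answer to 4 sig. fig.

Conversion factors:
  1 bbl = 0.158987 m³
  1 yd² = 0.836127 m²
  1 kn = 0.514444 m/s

125.1 bbl

1.943 kn × 0.514444 = 0.999565 m/s
23.80 yd² × 0.836127 = 19.8998 m²
V = v × A × t = 0.999565 m/s × 19.8998 m² × 1 s = 19.8911 m³
19.8911 m³ ÷ (0.158987 m³/bbl) = 125.111 bbl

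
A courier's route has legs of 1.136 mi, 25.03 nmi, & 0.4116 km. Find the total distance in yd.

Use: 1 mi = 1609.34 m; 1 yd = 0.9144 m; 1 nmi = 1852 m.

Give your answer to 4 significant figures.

5.314×10⁴ yd

1.136 mi × 1609.34 = 1828.21 m
25.03 nmi × 1852 = 46355.6 m
0.4116 km × 1000 = 411.6 m
Total: 1828.21 + 46355.6 + 411.6 = 48595.4 m
In yd: 48595.4 / 0.9144 = 53144.6 yd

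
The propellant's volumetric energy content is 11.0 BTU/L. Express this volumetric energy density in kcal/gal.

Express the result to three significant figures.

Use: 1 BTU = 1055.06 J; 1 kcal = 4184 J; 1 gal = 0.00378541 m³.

11.0 BTU/L × 1055.06 J/BTU ÷ 0.001 m³/L = 1.16057×10⁷ J/m³
1.16057×10⁷ J/m³ ÷ 4184 J/kcal × 0.00378541 m³/gal = 10.5001 kcal/gal

10.5 kcal/gal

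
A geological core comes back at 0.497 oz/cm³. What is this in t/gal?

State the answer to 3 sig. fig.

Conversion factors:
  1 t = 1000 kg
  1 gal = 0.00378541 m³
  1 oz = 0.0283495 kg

0.0533 t/gal

0.497 oz/cm³ × 0.0283495 kg/oz ÷ 10⁻⁶ m³/cm³ = 14089.7 kg/m³
14089.7 kg/m³ ÷ 1000 kg/t × 0.00378541 m³/gal = 0.0533353 t/gal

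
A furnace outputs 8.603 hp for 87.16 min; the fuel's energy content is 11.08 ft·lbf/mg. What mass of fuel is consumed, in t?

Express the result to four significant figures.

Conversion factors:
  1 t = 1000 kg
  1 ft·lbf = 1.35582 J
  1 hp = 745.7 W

0.002233 t

8.603 hp → 6415.26 W
87.16 min → 5229.6 s
E = P × t = 6415.26 × 5229.6 = 3.35492×10⁷ J
11.08 ft·lbf/mg → 1.50225×10⁷ J/kg
m = E / e_s = 3.35492×10⁷ / 1.50225×10⁷ = 2.23326 kg
In t: 2.23326 / 1000 = 0.00223326 t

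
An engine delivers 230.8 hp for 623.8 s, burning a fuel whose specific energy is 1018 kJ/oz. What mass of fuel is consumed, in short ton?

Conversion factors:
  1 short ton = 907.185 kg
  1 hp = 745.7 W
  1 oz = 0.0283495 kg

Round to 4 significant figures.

230.8 hp → 172108 W
E = P × t = 172108 × 623.8 = 1.07361×10⁸ J
1018 kJ/oz → 3.59089×10⁷ J/kg
m = E / e_s = 1.07361×10⁸ / 3.59089×10⁷ = 2.98982 kg
In short ton: 2.98982 / 907.185 = 0.00329571 short ton

0.003296 short ton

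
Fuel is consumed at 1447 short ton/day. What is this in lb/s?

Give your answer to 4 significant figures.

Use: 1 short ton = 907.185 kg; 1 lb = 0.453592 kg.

33.50 lb/s

1447 short ton/day × 907.185 kg/short ton ÷ 86400 s/day = 15.1932 kg/s
15.1932 kg/s ÷ 0.453592 kg/lb = 33.4953 lb/s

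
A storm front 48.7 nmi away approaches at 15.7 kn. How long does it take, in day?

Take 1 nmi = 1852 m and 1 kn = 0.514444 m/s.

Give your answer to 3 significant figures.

48.7 nmi × 1852 = 90192.4 m
15.7 kn × 0.514444 = 8.07677 m/s
t = d / v = 90192.4 m / 8.07677 m/s = 11166.9 s
11166.9 s ÷ (86400 s/day) = 0.129247 day

0.129 day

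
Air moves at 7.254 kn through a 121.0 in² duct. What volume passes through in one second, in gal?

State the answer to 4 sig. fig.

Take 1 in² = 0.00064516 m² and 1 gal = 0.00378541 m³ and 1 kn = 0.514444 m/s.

7.254 kn × 0.514444 → 3.73178 m/s
121.0 in² × 0.00064516 → 0.0780644 m²
V = v × A × t = 3.73178 m/s × 0.0780644 m² × 1 s = 0.291319 m³
0.291319 m³ ÷ (0.00378541 m³/gal) = 76.9584 gal

76.96 gal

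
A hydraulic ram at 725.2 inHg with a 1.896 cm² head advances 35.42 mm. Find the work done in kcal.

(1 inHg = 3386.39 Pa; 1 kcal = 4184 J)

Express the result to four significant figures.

725.2 inHg → 2.45581×10⁶ Pa
1.896 cm² → 1.896×10⁻⁴ m²
F = P × A = 2.45581×10⁶ × 1.896×10⁻⁴ = 465.622 N
35.42 mm → 0.03542 m
W = F × d = 465.622 × 0.03542 = 16.4923 J
In kcal: 16.4923 / 4184 = 0.00394175 kcal

0.003942 kcal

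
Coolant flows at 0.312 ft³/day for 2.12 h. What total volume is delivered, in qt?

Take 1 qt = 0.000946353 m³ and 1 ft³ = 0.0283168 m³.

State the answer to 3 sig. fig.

0.312 ft³/day → 1.02255×10⁻⁷ m³/s
2.12 h → 7632 s
V = Q × t = 1.02255×10⁻⁷ × 7632 = 7.8041×10⁻⁴ m³
In qt: 7.8041×10⁻⁴ / 0.000946353 = 0.82465 qt

0.825 qt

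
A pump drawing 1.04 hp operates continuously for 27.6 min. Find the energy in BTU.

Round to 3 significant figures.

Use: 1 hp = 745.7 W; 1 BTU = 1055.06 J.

1220 BTU

1.04 hp × 745.7 → 775.528 W
27.6 min × 60 → 1656 s
E = P × t = 775.528 W × 1656 s = 1.28427×10⁶ J
1.28427×10⁶ J ÷ (1055.06 J/BTU) = 1217.25 BTU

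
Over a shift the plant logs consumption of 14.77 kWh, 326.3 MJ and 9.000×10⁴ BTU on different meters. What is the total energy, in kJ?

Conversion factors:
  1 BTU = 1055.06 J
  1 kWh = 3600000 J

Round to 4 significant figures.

14.77 kWh × 3600000 → 5.3172×10⁷ J
326.3 MJ × 1000000 → 3.263×10⁸ J
9.000×10⁴ BTU × 1055.06 → 9.49554×10⁷ J
Total: 5.3172×10⁷ + 3.263×10⁸ + 9.49554×10⁷ = 4.74427×10⁸ J
In kJ: 4.74427×10⁸ / 1000 = 474427 kJ

4.744×10⁵ kJ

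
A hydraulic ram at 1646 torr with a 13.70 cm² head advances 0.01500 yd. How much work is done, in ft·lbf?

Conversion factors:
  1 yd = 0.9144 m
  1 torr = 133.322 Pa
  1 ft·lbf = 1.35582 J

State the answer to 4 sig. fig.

1646 torr → 219448 Pa
13.70 cm² → 0.00137 m²
F = P × A = 219448 × 0.00137 = 300.644 N
0.01500 yd → 0.013716 m
W = F × d = 300.644 × 0.013716 = 4.12363 J
In ft·lbf: 4.12363 / 1.35582 = 3.04143 ft·lbf

3.041 ft·lbf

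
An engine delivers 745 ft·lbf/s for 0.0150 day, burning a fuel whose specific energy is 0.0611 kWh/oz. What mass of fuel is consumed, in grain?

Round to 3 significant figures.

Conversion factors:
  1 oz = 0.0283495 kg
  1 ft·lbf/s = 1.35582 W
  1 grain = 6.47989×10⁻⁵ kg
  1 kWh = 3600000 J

2600 grain

745 ft·lbf/s → 1010.09 W
0.0150 day → 1296 s
E = P × t = 1010.09 × 1296 = 1.30908×10⁶ J
0.0611 kWh/oz → 7.75887×10⁶ J/kg
m = E / e_s = 1.30908×10⁶ / 7.75887×10⁶ = 0.16872 kg
In grain: 0.16872 / 6.47989×10⁻⁵ = 2603.75 grain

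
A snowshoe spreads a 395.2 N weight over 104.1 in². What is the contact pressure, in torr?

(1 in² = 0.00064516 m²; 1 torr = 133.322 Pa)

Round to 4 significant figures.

104.1 in² × 0.00064516 = 0.0671612 m²
P = F / A = 395.2 N / 0.0671612 m² = 5884.35 Pa
5884.35 Pa ÷ (133.322 Pa/torr) = 44.1364 torr

44.14 torr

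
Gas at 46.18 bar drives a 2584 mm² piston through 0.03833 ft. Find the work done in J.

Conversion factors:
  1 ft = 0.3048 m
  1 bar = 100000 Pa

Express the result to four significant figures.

46.18 bar → 4.618×10⁶ Pa
2584 mm² → 0.002584 m²
F = P × A = 4.618×10⁶ × 0.002584 = 11932.9 N
0.03833 ft → 0.011683 m
W = F × d = 11932.9 × 0.011683 = 139.412 J

139.4 J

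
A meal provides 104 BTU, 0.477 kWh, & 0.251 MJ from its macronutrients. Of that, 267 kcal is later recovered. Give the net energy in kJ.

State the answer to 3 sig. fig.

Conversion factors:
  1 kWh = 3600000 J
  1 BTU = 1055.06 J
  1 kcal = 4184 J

961 kJ

104 BTU × 1055.06 = 109726 J
0.477 kWh × 3600000 = 1.7172×10⁶ J
0.251 MJ × 1000000 = 251000 J
267 kcal × 4184 = 1.11713×10⁶ J
Net: 109726 + 1.7172×10⁶ + 251000 − 1.11713×10⁶ = 960796 J
In kJ: 960796 / 1000 = 960.796 kJ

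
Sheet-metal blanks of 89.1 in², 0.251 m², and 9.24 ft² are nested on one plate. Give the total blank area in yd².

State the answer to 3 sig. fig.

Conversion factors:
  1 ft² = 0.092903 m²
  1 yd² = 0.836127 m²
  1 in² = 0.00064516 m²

1.40 yd²

89.1 in² × 0.00064516 → 0.0574838 m²
0.251 m² (already m²)
9.24 ft² × 0.092903 → 0.858424 m²
Total: 0.0574838 + 0.251 + 0.858424 = 1.16691 m²
In yd²: 1.16691 / 0.836127 = 1.39561 yd²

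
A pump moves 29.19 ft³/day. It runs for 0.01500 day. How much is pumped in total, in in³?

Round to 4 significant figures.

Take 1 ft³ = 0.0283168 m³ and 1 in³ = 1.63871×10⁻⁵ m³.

29.19 ft³/day → 9.56675×10⁻⁶ m³/s
0.01500 day → 1296 s
V = Q × t = 9.56675×10⁻⁶ × 1296 = 0.0123985 m³
In in³: 0.0123985 / 1.63871×10⁻⁵ = 756.601 in³

756.6 in³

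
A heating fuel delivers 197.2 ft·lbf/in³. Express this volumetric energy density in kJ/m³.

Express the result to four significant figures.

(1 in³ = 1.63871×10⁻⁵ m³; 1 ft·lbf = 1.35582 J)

1.632×10⁴ kJ/m³

197.2 ft·lbf/in³ × 1.35582 J/ft·lbf ÷ 1.63871×10⁻⁵ m³/in³ = 1.63157×10⁷ J/m³
1.63157×10⁷ J/m³ ÷ 1000 J/kJ = 16315.7 kJ/m³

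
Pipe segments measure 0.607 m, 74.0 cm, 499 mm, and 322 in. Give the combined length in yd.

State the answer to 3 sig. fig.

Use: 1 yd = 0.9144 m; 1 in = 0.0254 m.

0.607 m (already m)
74.0 cm × 0.01 → 0.74 m
499 mm × 0.001 → 0.499 m
322 in × 0.0254 → 8.1788 m
Combined: 0.607 + 0.74 + 0.499 + 8.1788 = 10.0248 m
In yd: 10.0248 / 0.9144 = 10.9633 yd

11.0 yd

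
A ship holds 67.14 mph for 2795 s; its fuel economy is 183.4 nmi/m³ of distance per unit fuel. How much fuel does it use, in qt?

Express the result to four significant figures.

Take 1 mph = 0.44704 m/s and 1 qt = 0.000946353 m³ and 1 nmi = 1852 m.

67.14 mph → 30.0143 m/s
d = v × t = 30.0143 × 2795 = 83890 m
183.4 nmi/m³ → 339657 m/m³
V = d / (distance per unit fuel) = 83890 / 339657 = 0.246984 m³
In qt: 0.246984 / 0.000946353 = 260.985 qt

261.0 qt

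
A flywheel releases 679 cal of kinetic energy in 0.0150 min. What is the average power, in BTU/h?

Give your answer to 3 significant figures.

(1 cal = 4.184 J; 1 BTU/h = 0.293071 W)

1.08×10⁴ BTU/h

679 cal × 4.184 = 2840.94 J
0.0150 min × 60 = 0.9 s
P = E / t = 2840.94 J / 0.9 s = 3156.6 W
3156.6 W ÷ (0.293071 W/BTU/h) = 10770.8 BTU/h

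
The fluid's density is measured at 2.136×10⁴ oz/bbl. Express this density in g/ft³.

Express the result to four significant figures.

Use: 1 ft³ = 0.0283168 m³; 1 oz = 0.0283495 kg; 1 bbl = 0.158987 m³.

2.136×10⁴ oz/bbl × 0.0283495 kg/oz ÷ 0.158987 m³/bbl = 3808.77 kg/m³
3808.77 kg/m³ ÷ 0.001 kg/g × 0.0283168 m³/ft³ = 107852 g/ft³

1.079×10⁵ g/ft³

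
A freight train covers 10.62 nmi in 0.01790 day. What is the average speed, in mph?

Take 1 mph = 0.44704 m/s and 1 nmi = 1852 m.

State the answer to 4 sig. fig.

28.45 mph

10.62 nmi × 1852 → 19668.2 m
0.01790 day × 86400 → 1546.56 s
v = d / t = 19668.2 m / 1546.56 s = 12.7174 m/s
12.7174 m/s ÷ (0.44704 m/s/mph) = 28.448 mph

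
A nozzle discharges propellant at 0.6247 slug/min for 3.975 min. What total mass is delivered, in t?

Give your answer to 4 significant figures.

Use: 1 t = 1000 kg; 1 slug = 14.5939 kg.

0.6247 slug/min → 0.151947 kg/s
3.975 min → 238.5 s
m = ṁ × t = 0.151947 × 238.5 = 36.2394 kg
In t: 36.2394 / 1000 = 0.0362394 t

0.03624 t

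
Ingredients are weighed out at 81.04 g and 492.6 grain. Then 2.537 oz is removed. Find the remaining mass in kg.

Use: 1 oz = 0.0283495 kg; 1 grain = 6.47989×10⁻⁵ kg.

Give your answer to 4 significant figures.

0.04104 kg

81.04 g × 0.001 → 0.08104 kg
492.6 grain × 6.47989×10⁻⁵ → 0.0319199 kg
2.537 oz × 0.0283495 → 0.0719227 kg
Result: 0.08104 + 0.0319199 − 0.0719227 = 0.0410372 kg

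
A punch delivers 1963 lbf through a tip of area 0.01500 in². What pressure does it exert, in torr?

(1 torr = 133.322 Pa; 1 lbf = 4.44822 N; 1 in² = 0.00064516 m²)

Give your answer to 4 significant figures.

1963 lbf × 4.44822 → 8731.86 N
0.01500 in² × 0.00064516 → 9.6774×10⁻⁶ m²
P = F / A = 8731.86 N / 9.6774×10⁻⁶ m² = 9.02294×10⁸ Pa
9.02294×10⁸ Pa ÷ (133.322 Pa/torr) = 6.76778×10⁶ torr

6.768×10⁶ torr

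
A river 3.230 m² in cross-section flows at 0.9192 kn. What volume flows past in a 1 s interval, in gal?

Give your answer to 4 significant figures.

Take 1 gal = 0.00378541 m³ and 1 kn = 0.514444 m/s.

0.9192 kn × 0.514444 = 0.472877 m/s
V = v × A × t = 0.472877 m/s × 3.23 m² × 1 s = 1.52739 m³
1.52739 m³ ÷ (0.00378541 m³/gal) = 403.494 gal

403.5 gal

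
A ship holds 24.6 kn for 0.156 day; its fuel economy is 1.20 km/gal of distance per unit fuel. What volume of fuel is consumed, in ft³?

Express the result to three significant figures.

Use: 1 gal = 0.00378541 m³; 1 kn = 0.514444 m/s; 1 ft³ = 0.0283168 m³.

19.0 ft³

24.6 kn → 12.6553 m/s
0.156 day → 13478.4 s
d = v × t = 12.6553 × 13478.4 = 170573 m
1.20 km/gal → 317007 m/m³
V = d / (distance per unit fuel) = 170573 / 317007 = 0.538073 m³
In ft³: 0.538073 / 0.0283168 = 19.0019 ft³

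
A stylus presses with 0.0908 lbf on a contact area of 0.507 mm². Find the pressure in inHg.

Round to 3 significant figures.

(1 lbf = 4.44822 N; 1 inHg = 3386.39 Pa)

235 inHg

0.0908 lbf × 4.44822 = 0.403898 N
0.507 mm² × 10⁻⁶ = 5.07×10⁻⁷ m²
P = F / A = 0.403898 N / 5.07×10⁻⁷ m² = 796643 Pa
796643 Pa ÷ (3386.39 Pa/inHg) = 235.248 inHg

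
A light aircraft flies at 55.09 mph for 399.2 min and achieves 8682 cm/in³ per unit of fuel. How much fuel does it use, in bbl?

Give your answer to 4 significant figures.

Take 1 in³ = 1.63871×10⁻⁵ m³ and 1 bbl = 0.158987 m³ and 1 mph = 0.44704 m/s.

0.7003 bbl

55.09 mph → 24.6274 m/s
399.2 min → 23952 s
d = v × t = 24.6274 × 23952 = 589875 m
8682 cm/in³ → 5.29807×10⁶ m/m³
V = d / (distance per unit fuel) = 589875 / 5.29807×10⁶ = 0.111338 m³
In bbl: 0.111338 / 0.158987 = 0.700296 bbl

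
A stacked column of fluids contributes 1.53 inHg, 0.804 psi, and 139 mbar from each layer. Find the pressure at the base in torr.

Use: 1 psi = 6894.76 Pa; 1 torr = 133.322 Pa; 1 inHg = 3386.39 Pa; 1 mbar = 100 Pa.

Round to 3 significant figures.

1.53 inHg × 3386.39 = 5181.18 Pa
0.804 psi × 6894.76 = 5543.39 Pa
139 mbar × 100 = 13900 Pa
Combined: 5181.18 + 5543.39 + 13900 = 24624.6 Pa
In torr: 24624.6 / 133.322 = 184.7 torr

185 torr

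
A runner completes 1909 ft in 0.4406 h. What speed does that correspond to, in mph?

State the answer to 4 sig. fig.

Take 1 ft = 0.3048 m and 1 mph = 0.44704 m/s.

0.8206 mph

1909 ft × 0.3048 → 581.863 m
0.4406 h × 3600 → 1586.16 s
v = d / t = 581.863 m / 1586.16 s = 0.366838 m/s
0.366838 m/s ÷ (0.44704 m/s/mph) = 0.820593 mph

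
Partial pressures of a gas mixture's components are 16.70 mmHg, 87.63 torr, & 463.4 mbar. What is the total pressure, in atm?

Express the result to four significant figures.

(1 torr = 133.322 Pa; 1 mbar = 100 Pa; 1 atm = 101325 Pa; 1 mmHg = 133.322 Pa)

16.70 mmHg × 133.322 = 2226.48 Pa
87.63 torr × 133.322 = 11683 Pa
463.4 mbar × 100 = 46340 Pa
Combined: 2226.48 + 11683 + 46340 = 60249.5 Pa
In atm: 60249.5 / 101325 = 0.594616 atm

0.5946 atm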